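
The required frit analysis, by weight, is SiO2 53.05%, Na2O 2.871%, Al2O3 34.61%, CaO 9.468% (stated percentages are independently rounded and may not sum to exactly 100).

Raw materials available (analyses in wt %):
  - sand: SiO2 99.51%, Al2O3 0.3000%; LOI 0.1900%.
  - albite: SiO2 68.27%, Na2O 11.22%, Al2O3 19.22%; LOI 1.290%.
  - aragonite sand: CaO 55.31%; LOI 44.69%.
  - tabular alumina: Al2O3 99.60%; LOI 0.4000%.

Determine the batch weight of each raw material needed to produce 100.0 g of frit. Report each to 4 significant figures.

Batch per 100.0 g frit:
  sand: 35.76 g
  albite: 25.59 g
  aragonite sand: 17.12 g
  tabular alumina: 29.70 g
Total batch = 108.2 g; LOI loss = 8.168 g; yield = 92.45%

Intermediates are printed, rounded to 4 significant figures, alongside each step — the whole derivation carries full float precision in every operation — a single rounding yields every reported figure — derived quantities (glass mass, the yield, the four compositions, ignition loss, the totals) are carried at full precision from the weighed amounts at 100.0 g of glass, precisely as stated by the problem or the answer.
Oxide mass targets, per 100.0 g frit:
  SiO2: 53.05% × 100.0 = 53.05 g
  Na2O: 2.871% × 100.0 = 2.871 g
  Al2O3: 34.61% × 100.0 = 34.61 g
  CaO: 9.468% × 100.0 = 9.468 g
Oxide-by-oxide audit working from each reported weight, on the stated basis (each sum matches its target mass given rounding of the digits):
  SiO2: 35.76·0.9951 + 25.59·0.6827 = 53.06 g (target 53.05 g)
  Na2O: 25.59·0.1122 = 2.871 g (target 2.871 g)
  Al2O3: 35.76·0.003000 + 25.59·0.1922 + 29.70·0.9960 = 34.61 g (target 34.61 g)
  CaO: 17.12·0.5531 = 9.469 g (target 9.468 g)
Mass balance on the glass: the batch minus its LOI: 100.0 g (summing oxide targets gives 100.0 g; against the stated basis, 100.0 g — any gap is answer rounding).
Batch grand total — Σ batch = 108.2 g; LOI loss = Σ batch·LOI = 8.168 g; yield: glass divided by total = 92.45%.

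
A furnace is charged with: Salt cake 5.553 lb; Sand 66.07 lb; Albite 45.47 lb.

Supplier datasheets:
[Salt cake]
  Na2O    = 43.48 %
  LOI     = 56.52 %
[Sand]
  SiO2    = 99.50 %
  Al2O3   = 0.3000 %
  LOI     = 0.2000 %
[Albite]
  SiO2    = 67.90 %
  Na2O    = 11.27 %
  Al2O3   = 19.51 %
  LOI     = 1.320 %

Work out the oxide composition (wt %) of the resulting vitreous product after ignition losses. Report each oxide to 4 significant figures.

Glass mass = 113.2 lb (batch 117.1 − LOI 3.871).
Composition: SiO2 85.33%, Na2O 6.659%, Al2O3 8.010%

The intermediate values appear (rounded to 4 significant digits) within the worked lines; full precision is carried in every operation. Each reported figure takes just one rounding — all derived quantities (totals, the three compositions, the yield, LOI, net glass mass) are rebuilt in exact precision starting from the weights on 113.2 lb of glass, exactly as shown in the problem or the answer.
Oxide-by-oxide delivered mass:
  SiO2: 66.07·0.9950 + 45.47·0.6790 = 96.61 lb
  Na2O: 5.553·0.4348 + 45.47·0.1127 = 7.539 lb
  Al2O3: 66.07·0.003000 + 45.47·0.1951 = 9.069 lb
LOI: 5.553·0.5652 + 66.07·0.002000 + 45.47·0.01320 = 3.871 lb
Glass = total batch minus LOI = 117.1 − 3.871 = 113.2 lb (= Σ oxide masses)
each wt % is 100 × oxide ÷ glass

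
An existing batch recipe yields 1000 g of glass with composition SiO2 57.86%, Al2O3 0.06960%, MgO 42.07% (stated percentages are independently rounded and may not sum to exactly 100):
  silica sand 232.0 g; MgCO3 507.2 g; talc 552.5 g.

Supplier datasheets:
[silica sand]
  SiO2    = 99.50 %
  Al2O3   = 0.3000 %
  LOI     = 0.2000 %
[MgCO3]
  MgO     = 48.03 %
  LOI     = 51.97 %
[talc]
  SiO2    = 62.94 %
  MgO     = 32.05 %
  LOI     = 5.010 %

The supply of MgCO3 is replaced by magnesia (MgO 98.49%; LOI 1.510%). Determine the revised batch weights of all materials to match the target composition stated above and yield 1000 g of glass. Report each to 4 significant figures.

Every computation runs at full precision all the way through; in-progress results are printed rounded to 4 significant digits across the worked steps; each reported result is rounded a single time. The derived quantities, which include the yield, the three compositions, ignition loss, glass mass, totals, are computed at full precision, exactly as printed in either problem or answer, using the weight values for 1000 g of glass.
Oxide mass targets, per 1000 g glass:
  SiO2: 57.86% × 1000 = 578.6 g
  Al2O3: 0.06960% × 1000 = 0.6960 g
  MgO: 42.07% × 1000 = 420.7 g
Verifying the oxide balance using the reported weights, per the basis as stated (each sum matches its target mass exact up to rounding of places):
  SiO2: 232.0·0.9950 + 552.5·0.6294 = 578.6 g (target 578.6 g)
  Al2O3: 232.0·0.003000 = 0.6960 g (target 0.6960 g)
  MgO: 247.4·0.9849 + 552.5·0.3205 = 420.7 g (target 420.7 g)
Glass-mass sanity pass: the batch minus its LOI: 1000 g (per-oxide target masses sum to 1000 g; versus the stated basis of 1000 g — a pure rounding effect).
Batch total: Σ batch = 1032 g; Σ batch·LOI gives LOI loss = 31.88 g; yield: glass divided by total = 96.91%.

Revised batch per 1000 g glass:
  silica sand: 232.0 g
  magnesia: 247.4 g
  talc: 552.5 g
Total batch = 1032 g; LOI loss = 31.88 g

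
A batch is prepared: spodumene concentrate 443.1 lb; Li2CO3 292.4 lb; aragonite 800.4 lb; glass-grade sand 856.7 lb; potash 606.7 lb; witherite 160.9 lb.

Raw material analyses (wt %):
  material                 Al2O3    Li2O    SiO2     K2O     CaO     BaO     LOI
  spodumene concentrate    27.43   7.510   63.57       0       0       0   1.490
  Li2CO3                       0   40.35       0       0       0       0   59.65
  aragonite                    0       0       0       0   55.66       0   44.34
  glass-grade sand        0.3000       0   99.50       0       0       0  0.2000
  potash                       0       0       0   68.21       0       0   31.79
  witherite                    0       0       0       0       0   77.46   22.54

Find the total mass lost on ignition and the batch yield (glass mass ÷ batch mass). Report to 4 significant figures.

LOI loss = 766.8 lb; glass = 2393 lb; yield = 75.74%

All arithmetic keeps full float precision in every operation. In-progress results appear, rounded to four significant digits, within the worked lines. Each reported result is rounded just once — derived quantities, including ignition loss, the totals, six oxide percentages, yield, net glass mass, are recomputed from the batch weights on 2393 lb of glass at full float precision exactly as shown in the question or the answer.
LOI of each material in turn:
  spodumene concentrate: 443.1 × 0.01490 = 6.602 lb
  Li2CO3: 292.4 × 0.5965 = 174.4 lb
  aragonite: 800.4 × 0.4434 = 354.9 lb
  glass-grade sand: 856.7 × 0.002000 = 1.713 lb
  potash: 606.7 × 0.3179 = 192.9 lb
  witherite: 160.9 × 0.2254 = 36.27 lb
Total LOI = 766.8 lb
Glass = batch − LOI = 3160 − 766.8 = 2393 lb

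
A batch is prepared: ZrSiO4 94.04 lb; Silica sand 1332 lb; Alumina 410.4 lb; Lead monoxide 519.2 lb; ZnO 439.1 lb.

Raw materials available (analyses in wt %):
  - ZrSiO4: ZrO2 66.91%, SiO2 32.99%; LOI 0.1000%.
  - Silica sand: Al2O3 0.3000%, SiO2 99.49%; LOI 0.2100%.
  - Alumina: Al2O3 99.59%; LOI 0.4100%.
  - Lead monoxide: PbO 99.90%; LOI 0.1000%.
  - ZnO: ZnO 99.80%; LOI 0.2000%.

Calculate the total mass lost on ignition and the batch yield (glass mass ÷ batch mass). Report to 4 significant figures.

LOI loss = 5.971 lb; glass = 2789 lb; yield = 99.79%

The intermediate values are printed rounded off to 4 significant digits across the worked steps; all internal work carries full precision from start to finish; exactly one rounding goes into every reported figure; derived quantities (yield, glass mass, ignition loss, five oxide percentages, totals) are recomputed from the weighed amounts for 2789 lb of glass in exact precision, as set out in question or answer.
Each material's LOI contribution:
  ZrSiO4: 94.04 × 0.001000 = 0.09404 lb
  Silica sand: 1332 × 0.002100 = 2.797 lb
  Alumina: 410.4 × 0.004100 = 1.683 lb
  Lead monoxide: 519.2 × 0.001000 = 0.5192 lb
  ZnO: 439.1 × 0.002000 = 0.8782 lb
Total LOI = 5.971 lb
Glass = batch − LOI = 2795 − 5.971 = 2789 lb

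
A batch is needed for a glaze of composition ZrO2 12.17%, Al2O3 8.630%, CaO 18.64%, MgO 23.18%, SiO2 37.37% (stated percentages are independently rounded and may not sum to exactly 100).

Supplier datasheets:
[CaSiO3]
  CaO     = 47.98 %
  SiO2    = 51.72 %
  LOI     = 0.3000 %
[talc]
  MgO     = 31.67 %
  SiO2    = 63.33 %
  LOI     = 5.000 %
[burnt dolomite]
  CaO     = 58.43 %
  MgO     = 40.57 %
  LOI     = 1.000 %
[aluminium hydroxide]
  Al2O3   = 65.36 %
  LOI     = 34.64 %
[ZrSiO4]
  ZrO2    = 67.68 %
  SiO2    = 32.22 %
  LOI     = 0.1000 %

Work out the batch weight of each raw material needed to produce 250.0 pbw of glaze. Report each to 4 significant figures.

Batch per 250.0 pbw glaze:
  CaSiO3: 23.46 pbw
  talc: 105.5 pbw
  burnt dolomite: 60.49 pbw
  aluminium hydroxide: 33.01 pbw
  ZrSiO4: 44.95 pbw
Total batch = 267.4 pbw; LOI loss = 17.43 pbw; yield = 93.48%

In-progress results are printed, rounded to 4 significant figures, alongside each step; all internal work holds full precision in all steps. A single rounding completes each reported result. The derived quantities are computed at full precision (the yield, the totals, net glass mass, LOI, the five compositions) from the batch weights on 250.0 pbw of glass, as they appear in problem or answer.
The oxide mass targets at 250.0 pbw glaze:
  ZrO2: 12.17% × 250.0 = 30.42 pbw
  Al2O3: 8.630% × 250.0 = 21.58 pbw
  CaO: 18.64% × 250.0 = 46.60 pbw
  MgO: 23.18% × 250.0 = 57.95 pbw
  SiO2: 37.37% × 250.0 = 93.42 pbw
Verifying the oxide balance on the weights just shown, versus the basis set out (sum by sum, the targets are met inside rounding margins):
  ZrO2: 44.95·0.6768 = 30.42 pbw (target 30.42 pbw)
  Al2O3: 33.01·0.6536 = 21.58 pbw (target 21.58 pbw)
  CaO: 23.46·0.4798 + 60.49·0.5843 = 46.60 pbw (target 46.60 pbw)
  MgO: 105.5·0.3167 + 60.49·0.4057 = 57.95 pbw (target 57.95 pbw)
  SiO2: 23.46·0.5172 + 105.5·0.6333 + 44.95·0.3222 = 93.43 pbw (target 93.42 pbw)
Glass-mass sanity pass: whole batch net of LOI = 250.0 pbw (oxide target masses add up to 250.0 pbw; basis as stated: 250.0 pbw — differing by rounding only).
Batch grand total — Σ batch = 267.4 pbw; loss to ignition Σ batch·LOI = 17.43 pbw; yield: glass divided by total = 93.48%.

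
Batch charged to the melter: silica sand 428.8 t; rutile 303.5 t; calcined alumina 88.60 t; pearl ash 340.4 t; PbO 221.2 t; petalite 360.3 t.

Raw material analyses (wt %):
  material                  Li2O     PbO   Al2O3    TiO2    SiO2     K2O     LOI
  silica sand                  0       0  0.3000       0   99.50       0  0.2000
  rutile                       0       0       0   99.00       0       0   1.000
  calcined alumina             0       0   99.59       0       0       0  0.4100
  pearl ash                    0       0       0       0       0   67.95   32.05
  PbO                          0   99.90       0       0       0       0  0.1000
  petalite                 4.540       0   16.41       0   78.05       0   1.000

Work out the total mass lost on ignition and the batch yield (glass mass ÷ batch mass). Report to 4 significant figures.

Mid-chain values are displayed, with 4-significant-figure rounding, alongside each step. All arithmetic keeps full precision at each step; a single rounding yields every reported figure — all derived quantities (ignition loss, the six compositions, glass mass, yield, the totals) are carried from the batch weights for 1626 t of glass in full float precision, exactly as shown in either problem or answer.
Each material's LOI contribution:
  silica sand: 428.8 × 0.002000 = 0.8576 t
  rutile: 303.5 × 0.01000 = 3.035 t
  calcined alumina: 88.60 × 0.004100 = 0.3633 t
  pearl ash: 340.4 × 0.3205 = 109.1 t
  PbO: 221.2 × 0.001000 = 0.2212 t
  petalite: 360.3 × 0.01000 = 3.603 t
Total LOI = 117.2 t
Glass = batch − LOI = 1743 − 117.2 = 1626 t

LOI loss = 117.2 t; glass = 1626 t; yield = 93.28%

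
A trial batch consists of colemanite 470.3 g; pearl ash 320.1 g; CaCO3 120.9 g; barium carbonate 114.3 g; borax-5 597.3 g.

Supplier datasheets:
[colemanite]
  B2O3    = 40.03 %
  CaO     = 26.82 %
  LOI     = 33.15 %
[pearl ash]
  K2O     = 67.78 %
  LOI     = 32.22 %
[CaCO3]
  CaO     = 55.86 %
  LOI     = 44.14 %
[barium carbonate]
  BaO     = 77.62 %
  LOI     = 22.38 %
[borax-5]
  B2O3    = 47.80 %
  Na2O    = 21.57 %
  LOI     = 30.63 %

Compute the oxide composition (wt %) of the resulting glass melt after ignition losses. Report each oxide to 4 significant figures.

Values along the way appear (rounded to four significant figures) across the worked steps; the working math keeps full precision at all times; a single rounding produces each reported value; all derived quantities are carried in full precision (yield, LOI, the totals, glass mass, the five compositions) using the weight values on 1102 g of glass precisely as stated by the problem or the answer.
Oxide-by-oxide delivered mass:
  BaO: 114.3·0.7762 = 88.72 g
  B2O3: 470.3·0.4003 + 597.3·0.4780 = 473.8 g
  Na2O: 597.3·0.2157 = 128.8 g
  K2O: 320.1·0.6778 = 217.0 g
  CaO: 470.3·0.2682 + 120.9·0.5586 = 193.7 g
LOI: 470.3·0.3315 + 320.1·0.3222 + 120.9·0.4414 + 114.3·0.2238 + 597.3·0.3063 = 520.9 g
Resulting glass, batch − LOI: 1623 − 520.9 = 1102 g (= Σ oxide masses)
wt % = 100 × oxide mass / glass mass

Glass mass = 1102 g (batch 1623 − LOI 520.9).
Composition: BaO 8.051%, B2O3 42.99%, Na2O 11.69%, K2O 19.69%, CaO 17.57%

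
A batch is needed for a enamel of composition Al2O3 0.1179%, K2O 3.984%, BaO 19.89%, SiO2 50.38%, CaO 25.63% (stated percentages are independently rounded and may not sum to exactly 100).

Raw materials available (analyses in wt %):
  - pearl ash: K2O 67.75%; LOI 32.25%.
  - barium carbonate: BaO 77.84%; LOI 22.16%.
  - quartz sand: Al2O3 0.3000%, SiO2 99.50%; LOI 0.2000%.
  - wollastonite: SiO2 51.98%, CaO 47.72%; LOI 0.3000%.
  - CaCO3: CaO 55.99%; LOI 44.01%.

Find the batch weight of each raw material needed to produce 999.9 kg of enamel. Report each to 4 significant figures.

In-progress results are shown (rounded to four significant digits) at each printed step; every computation maintains exact precision in all steps; each reported figure undergoes a single rounding — all derived quantities are carried at full float precision (glass mass, totals, five oxide percentages, the yield, ignition loss) from the weighed amounts at 999.9 kg of glass precisely as stated by either problem or answer.
Per-oxide target masses for 999.9 kg enamel:
  Al2O3: 0.1179% × 999.9 = 1.179 kg
  K2O: 3.984% × 999.9 = 39.84 kg
  BaO: 19.89% × 999.9 = 198.9 kg
  SiO2: 50.38% × 999.9 = 503.7 kg
  CaO: 25.63% × 999.9 = 256.3 kg
Balance tally, oxide-wise, on the weights just shown, at the basis given (oxide sums agree with the targets modulo rounding of the values):
  Al2O3: 393.0·0.003000 = 1.179 kg (target 1.179 kg)
  K2O: 58.80·0.6775 = 39.84 kg (target 39.84 kg)
  BaO: 255.5·0.7784 = 198.9 kg (target 198.9 kg)
  SiO2: 393.0·0.9950 + 216.9·0.5198 = 503.8 kg (target 503.7 kg)
  CaO: 216.9·0.4772 + 272.8·0.5599 = 256.2 kg (target 256.3 kg)
The glass-mass cross-check: net batch after ignition = 999.9 kg (targets for the oxides total 999.9 kg; versus the stated basis of 999.9 kg — a pure rounding effect).
Adding the batch up: Σ batch = 1197 kg; Σ batch·LOI gives LOI loss = 197.1 kg; the yield ratio, glass ÷ batch: 83.54%.

Batch per 999.9 kg enamel:
  pearl ash: 58.80 kg
  barium carbonate: 255.5 kg
  quartz sand: 393.0 kg
  wollastonite: 216.9 kg
  CaCO3: 272.8 kg
Total batch = 1197 kg; LOI loss = 197.1 kg; yield = 83.54%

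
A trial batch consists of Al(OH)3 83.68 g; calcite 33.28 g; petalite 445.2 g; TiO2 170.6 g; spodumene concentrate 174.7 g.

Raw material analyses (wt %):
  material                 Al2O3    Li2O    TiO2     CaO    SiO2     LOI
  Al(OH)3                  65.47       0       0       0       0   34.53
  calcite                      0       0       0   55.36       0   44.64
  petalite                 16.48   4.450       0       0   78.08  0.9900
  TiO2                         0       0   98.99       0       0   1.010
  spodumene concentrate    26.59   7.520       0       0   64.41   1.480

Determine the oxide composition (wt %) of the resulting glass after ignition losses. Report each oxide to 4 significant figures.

Glass mass = 855.0 g (batch 907.5 − LOI 52.47).
Composition: Al2O3 20.42%, Li2O 3.854%, TiO2 19.75%, CaO 2.155%, SiO2 53.82%

All internal work runs at full float precision from start to finish — mid-chain values are printed rounded to 4 significant figures within the worked lines. Every reported number takes exactly one rounding — the derived quantities (ignition loss, the totals, the yield, five oxide percentages, net glass mass) are re-derived in full float precision using the weight values for 855.0 g of glass, precisely as stated by the question or the answer.
Mass of each oxide from the mix:
  Al2O3: 83.68·0.6547 + 445.2·0.1648 + 174.7·0.2659 = 174.6 g
  Li2O: 445.2·0.04450 + 174.7·0.07520 = 32.95 g
  TiO2: 170.6·0.9899 = 168.9 g
  CaO: 33.28·0.5536 = 18.42 g
  SiO2: 445.2·0.7808 + 174.7·0.6441 = 460.1 g
LOI: 83.68·0.3453 + 33.28·0.4464 + 445.2·0.009900 + 170.6·0.01010 + 174.7·0.01480 = 52.47 g
Glass = total batch minus LOI = 907.5 − 52.47 = 855.0 g (= the summed oxide contributions)
wt %: oxide over glass, times 100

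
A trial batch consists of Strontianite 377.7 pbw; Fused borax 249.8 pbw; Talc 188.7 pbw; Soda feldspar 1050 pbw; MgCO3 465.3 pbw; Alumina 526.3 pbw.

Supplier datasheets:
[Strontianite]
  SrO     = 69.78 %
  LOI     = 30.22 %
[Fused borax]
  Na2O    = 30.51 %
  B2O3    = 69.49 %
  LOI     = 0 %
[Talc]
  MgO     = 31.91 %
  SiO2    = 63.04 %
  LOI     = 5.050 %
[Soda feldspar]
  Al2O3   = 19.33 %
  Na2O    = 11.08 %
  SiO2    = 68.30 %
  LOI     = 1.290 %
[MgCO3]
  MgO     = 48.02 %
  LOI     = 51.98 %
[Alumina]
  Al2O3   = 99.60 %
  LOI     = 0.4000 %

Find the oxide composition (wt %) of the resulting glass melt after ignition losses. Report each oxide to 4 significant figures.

Glass mass = 2477 pbw (batch 2858 − LOI 381.2).
Composition: SrO 10.64%, MgO 11.45%, Al2O3 29.36%, Na2O 7.775%, SiO2 33.76%, B2O3 7.009%

The intermediate values are shown, with 4-significant-figure rounding, in the working. Full precision is held from first step to last. Every reported result receives exactly one rounding; the derived quantities (the six compositions, LOI, glass mass, yield, the totals) are computed starting from the weights for 2477 pbw of glass in full precision exactly as printed in the question or the answer.
Delivered oxide masses:
  SrO: 377.7·0.6978 = 263.6 pbw
  MgO: 188.7·0.3191 + 465.3·0.4802 = 283.7 pbw
  Al2O3: 1050·0.1933 + 526.3·0.9960 = 727.2 pbw
  Na2O: 249.8·0.3051 + 1050·0.1108 = 192.6 pbw
  SiO2: 188.7·0.6304 + 1050·0.6830 = 836.1 pbw
  B2O3: 249.8·0.6949 = 173.6 pbw
LOI: 377.7·0.3022 + 188.7·0.05050 + 1050·0.01290 + 465.3·0.5198 + 526.3·0.004000 = 381.2 pbw
batch − LOI leaves glass = 2858 − 381.2 = 2477 pbw (equal to the oxide-mass sum)
each oxide over glass, ×100, is wt %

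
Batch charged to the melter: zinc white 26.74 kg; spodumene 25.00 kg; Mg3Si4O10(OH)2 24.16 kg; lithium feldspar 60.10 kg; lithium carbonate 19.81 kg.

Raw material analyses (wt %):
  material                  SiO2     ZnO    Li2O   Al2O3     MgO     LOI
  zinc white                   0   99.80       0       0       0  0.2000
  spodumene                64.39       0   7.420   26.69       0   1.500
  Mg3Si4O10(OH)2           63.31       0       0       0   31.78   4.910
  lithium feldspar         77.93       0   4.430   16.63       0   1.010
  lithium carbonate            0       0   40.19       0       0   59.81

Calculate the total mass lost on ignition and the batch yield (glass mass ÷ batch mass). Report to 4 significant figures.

All internal work carries full float precision throughout; in-progress results are displayed with 4-significant-figure rounding across the worked steps. Every reported figure is rounded exactly once — all derived quantities (net glass mass, yield, totals, five oxide percentages, LOI) are recomputed at full float precision from the weighed amounts on 141.7 kg of glass as quoted within the problem or the answer.
Each material's LOI contribution:
  zinc white: 26.74 × 0.002000 = 0.05348 kg
  spodumene: 25.00 × 0.01500 = 0.3750 kg
  Mg3Si4O10(OH)2: 24.16 × 0.04910 = 1.186 kg
  lithium feldspar: 60.10 × 0.01010 = 0.6070 kg
  lithium carbonate: 19.81 × 0.5981 = 11.85 kg
Total LOI = 14.07 kg
Glass = batch − LOI = 155.8 − 14.07 = 141.7 kg

LOI loss = 14.07 kg; glass = 141.7 kg; yield = 90.97%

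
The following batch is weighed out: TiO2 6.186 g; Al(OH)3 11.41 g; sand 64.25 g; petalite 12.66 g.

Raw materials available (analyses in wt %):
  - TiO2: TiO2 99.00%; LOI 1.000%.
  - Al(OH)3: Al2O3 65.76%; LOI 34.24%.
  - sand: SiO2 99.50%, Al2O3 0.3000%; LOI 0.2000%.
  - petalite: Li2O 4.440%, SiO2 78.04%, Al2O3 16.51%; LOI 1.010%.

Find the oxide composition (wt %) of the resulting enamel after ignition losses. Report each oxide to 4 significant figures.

Glass mass = 90.28 g (batch 94.51 − LOI 4.225).
Composition: TiO2 6.783%, Li2O 0.6226%, SiO2 81.75%, Al2O3 10.84%

In-progress results are shown rounded to four significant figures when written out; the whole derivation maintains full precision from first step to last. Every reported figure takes exactly one rounding; all derived quantities are carried in full precision (glass mass, yield, LOI, the totals, four oxide percentages) using the weight values on 90.28 g of glass as set out in the question or the answer.
Oxide masses out of the charge:
  TiO2: 6.186·0.9900 = 6.124 g
  Li2O: 12.66·0.04440 = 0.5621 g
  SiO2: 64.25·0.9950 + 12.66·0.7804 = 73.81 g
  Al2O3: 11.41·0.6576 + 64.25·0.003000 + 12.66·0.1651 = 9.786 g
LOI: 6.186·0.01000 + 11.41·0.3424 + 64.25·0.002000 + 12.66·0.01010 = 4.225 g
Glass = total batch minus LOI = 94.51 − 4.225 = 90.28 g (equal to the oxide-mass sum)
percent by weight: oxide/glass ×100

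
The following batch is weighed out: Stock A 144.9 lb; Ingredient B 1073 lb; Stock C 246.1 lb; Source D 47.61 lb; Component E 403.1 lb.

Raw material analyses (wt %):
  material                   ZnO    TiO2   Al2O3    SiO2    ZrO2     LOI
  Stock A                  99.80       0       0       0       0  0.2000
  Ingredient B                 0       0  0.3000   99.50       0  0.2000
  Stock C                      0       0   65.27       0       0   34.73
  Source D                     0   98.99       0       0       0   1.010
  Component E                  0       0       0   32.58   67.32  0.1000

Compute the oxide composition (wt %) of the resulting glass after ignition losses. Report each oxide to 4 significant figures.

Exact precision is carried in all steps. Intermediates are displayed rounded to four significant figures as written. Exactly one rounding goes into each reported figure — the derived quantities are re-derived at exact precision (yield, totals, glass mass, five oxide percentages, LOI) from the batch weights per 1826 lb of glass, as given in the problem or answer text.
Oxide-by-oxide delivered mass:
  ZnO: 144.9·0.9980 = 144.6 lb
  TiO2: 47.61·0.9899 = 47.13 lb
  Al2O3: 1073·0.003000 + 246.1·0.6527 = 163.8 lb
  SiO2: 1073·0.9950 + 403.1·0.3258 = 1199 lb
  ZrO2: 403.1·0.6732 = 271.4 lb
LOI: 144.9·0.002000 + 1073·0.002000 + 246.1·0.3473 + 47.61·0.01010 + 403.1·0.001000 = 88.79 lb
Resulting glass, batch − LOI: 1915 − 88.79 = 1826 lb (consistent with Σ oxide mass)
percent by weight: oxide/glass ×100

Glass mass = 1826 lb (batch 1915 − LOI 88.79).
Composition: ZnO 7.920%, TiO2 2.581%, Al2O3 8.973%, SiO2 65.66%, ZrO2 14.86%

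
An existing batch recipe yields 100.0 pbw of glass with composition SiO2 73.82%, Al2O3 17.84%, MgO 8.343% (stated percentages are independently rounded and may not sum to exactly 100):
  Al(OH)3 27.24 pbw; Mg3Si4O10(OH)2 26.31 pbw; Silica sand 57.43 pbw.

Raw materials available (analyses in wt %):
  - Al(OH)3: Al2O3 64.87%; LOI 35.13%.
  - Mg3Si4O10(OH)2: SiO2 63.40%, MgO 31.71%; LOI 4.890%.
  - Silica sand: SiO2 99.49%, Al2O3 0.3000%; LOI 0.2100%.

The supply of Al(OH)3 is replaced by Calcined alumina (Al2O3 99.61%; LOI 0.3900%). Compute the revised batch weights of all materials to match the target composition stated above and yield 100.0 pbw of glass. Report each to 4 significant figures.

Revised batch per 100.0 pbw glass:
  Calcined alumina: 17.74 pbw
  Mg3Si4O10(OH)2: 26.31 pbw
  Silica sand: 57.43 pbw
Total batch = 101.5 pbw; LOI loss = 1.476 pbw

Rounding to four significant figures extends to every working value as displayed; all internal work runs at exact precision at every stage. Each reported number is rounded exactly once. All derived quantities, including yield, glass mass, three oxide percentages, LOI, totals, are computed from the batch weights on 100.0 pbw of glass at exact precision, exactly as printed in the question or the answer.
Oxide mass targets, per 100.0 pbw glass:
  SiO2: 73.82% × 100.0 = 73.82 pbw
  Al2O3: 17.84% × 100.0 = 17.84 pbw
  MgO: 8.343% × 100.0 = 8.343 pbw
Verifying the oxide balance given the weights on record, under the basis named above (every target is met by its sum up to rounding of the answer):
  SiO2: 26.31·0.6340 + 57.43·0.9949 = 73.82 pbw (target 73.82 pbw)
  Al2O3: 17.74·0.9961 + 57.43·0.003000 = 17.84 pbw (target 17.84 pbw)
  MgO: 26.31·0.3171 = 8.343 pbw (target 8.343 pbw)
Glass-mass bookkeeping: net batch after ignition = 100.0 pbw (summing oxide targets gives 100.0 pbw; versus the stated basis of 100.0 pbw — rounding explains the deltas).
Summing the batch: Σ batch = 101.5 pbw; ignition loss, Σ(batch × LOI) = 1.476 pbw; yield: glass divided by total = 98.55%.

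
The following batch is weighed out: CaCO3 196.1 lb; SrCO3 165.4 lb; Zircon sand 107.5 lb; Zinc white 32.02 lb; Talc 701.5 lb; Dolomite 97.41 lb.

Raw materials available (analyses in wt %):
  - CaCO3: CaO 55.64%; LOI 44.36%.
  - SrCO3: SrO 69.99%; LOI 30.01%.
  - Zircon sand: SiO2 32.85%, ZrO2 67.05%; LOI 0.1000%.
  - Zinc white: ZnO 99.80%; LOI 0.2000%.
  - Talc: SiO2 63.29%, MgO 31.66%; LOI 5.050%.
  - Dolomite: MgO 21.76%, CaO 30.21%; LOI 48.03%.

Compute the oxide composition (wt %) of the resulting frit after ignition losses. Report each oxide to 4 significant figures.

Every computation maintains full float precision all the way through — working values are rounded to 4 significant figures as shown. Every reported number undergoes a single rounding — the derived quantities are recomputed at exact precision (net glass mass, six oxide percentages, LOI, totals, yield) using the weight values at 1081 lb of glass as quoted within question or answer.
Oxide masses out of the charge:
  SiO2: 107.5·0.3285 + 701.5·0.6329 = 479.3 lb
  ZrO2: 107.5·0.6705 = 72.08 lb
  SrO: 165.4·0.6999 = 115.8 lb
  ZnO: 32.02·0.9980 = 31.96 lb
  MgO: 701.5·0.3166 + 97.41·0.2176 = 243.3 lb
  CaO: 196.1·0.5564 + 97.41·0.3021 = 138.5 lb
LOI: 196.1·0.4436 + 165.4·0.3001 + 107.5·0.001000 + 32.02·0.002000 + 701.5·0.05050 + 97.41·0.4803 = 219.0 lb
Resulting glass, batch − LOI: 1300 − 219.0 = 1081 lb (the oxide masses sum to this)
wt % = 100 × oxide mass / glass mass

Glass mass = 1081 lb (batch 1300 − LOI 219.0).
Composition: SiO2 44.34%, ZrO2 6.668%, SrO 10.71%, ZnO 2.956%, MgO 22.51%, CaO 12.82%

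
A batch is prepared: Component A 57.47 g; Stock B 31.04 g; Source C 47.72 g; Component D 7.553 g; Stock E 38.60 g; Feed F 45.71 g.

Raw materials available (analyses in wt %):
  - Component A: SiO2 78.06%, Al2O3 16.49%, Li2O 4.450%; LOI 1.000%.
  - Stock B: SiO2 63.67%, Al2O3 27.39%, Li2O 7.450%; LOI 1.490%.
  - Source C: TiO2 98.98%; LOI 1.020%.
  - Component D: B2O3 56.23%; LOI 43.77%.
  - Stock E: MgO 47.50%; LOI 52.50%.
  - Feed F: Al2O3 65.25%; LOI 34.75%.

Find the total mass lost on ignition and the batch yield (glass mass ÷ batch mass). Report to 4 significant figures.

LOI loss = 40.98 g; glass = 187.1 g; yield = 82.03%

Each numeric step carries exact precision in all steps — intermediates are shown, rounded to 4 significant digits, within the worked lines. A single rounding finalizes every reported number — derived quantities, which include six oxide percentages, ignition loss, glass mass, the totals, yield, are recomputed in full float precision, as they appear in either problem or answer, starting from the weights per 187.1 g of glass.
Ignition loss by material:
  Component A: 57.47 × 0.01000 = 0.5747 g
  Stock B: 31.04 × 0.01490 = 0.4625 g
  Source C: 47.72 × 0.01020 = 0.4867 g
  Component D: 7.553 × 0.4377 = 3.306 g
  Stock E: 38.60 × 0.5250 = 20.27 g
  Feed F: 45.71 × 0.3475 = 15.88 g
Total LOI = 40.98 g
Glass = batch − LOI = 228.1 − 40.98 = 187.1 g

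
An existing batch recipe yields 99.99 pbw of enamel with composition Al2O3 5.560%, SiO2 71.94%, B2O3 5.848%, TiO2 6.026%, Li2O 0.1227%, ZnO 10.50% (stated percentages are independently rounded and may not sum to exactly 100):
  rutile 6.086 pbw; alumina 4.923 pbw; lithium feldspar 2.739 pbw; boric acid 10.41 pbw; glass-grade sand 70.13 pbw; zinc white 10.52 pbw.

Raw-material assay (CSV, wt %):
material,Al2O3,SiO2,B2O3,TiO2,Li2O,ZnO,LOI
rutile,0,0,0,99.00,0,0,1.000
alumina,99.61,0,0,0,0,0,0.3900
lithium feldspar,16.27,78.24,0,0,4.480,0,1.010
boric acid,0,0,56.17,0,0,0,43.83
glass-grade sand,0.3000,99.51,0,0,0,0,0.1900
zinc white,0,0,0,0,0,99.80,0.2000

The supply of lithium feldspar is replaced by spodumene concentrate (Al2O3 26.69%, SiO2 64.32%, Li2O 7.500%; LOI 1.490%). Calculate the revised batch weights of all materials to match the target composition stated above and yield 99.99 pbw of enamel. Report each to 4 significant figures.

Every computation maintains full float precision in all steps — intermediates appear, rounded to 4 significant figures, when written out. A single rounding yields each reported value; all derived quantities, which include yield, ignition loss, the totals, the six compositions, glass mass, are re-derived at exact precision, as written in the problem or the answer, from the weighed amounts for 99.99 pbw of glass.
The oxide mass targets at 99.99 pbw enamel:
  Al2O3: 5.560% × 99.99 = 5.559 pbw
  SiO2: 71.94% × 99.99 = 71.93 pbw
  B2O3: 5.848% × 99.99 = 5.847 pbw
  TiO2: 6.026% × 99.99 = 6.025 pbw
  Li2O: 0.1227% × 99.99 = 0.1227 pbw
  ZnO: 10.50% × 99.99 = 10.50 pbw
Per-oxide balance check applying the batch weights above, for the quoted basis mass (oxide sums agree with the targets within answer rounding):
  Al2O3: 4.928·0.9961 + 1.636·0.2669 + 71.23·0.003000 = 5.559 pbw (target 5.559 pbw)
  SiO2: 1.636·0.6432 + 71.23·0.9951 = 71.93 pbw (target 71.93 pbw)
  B2O3: 10.41·0.5617 = 5.847 pbw (target 5.847 pbw)
  TiO2: 6.086·0.9900 = 6.025 pbw (target 6.025 pbw)
  Li2O: 1.636·0.07500 = 0.1227 pbw (target 0.1227 pbw)
  ZnO: 10.52·0.9980 = 10.50 pbw (target 10.50 pbw)
Glass-mass bookkeeping: net batch after ignition = 99.99 pbw (the Σ of target masses is 99.99 pbw; with the basis standing at 99.99 pbw — any gap is answer rounding).
Total batch = Σ batch = 104.8 pbw; LOI loss = Σ batch·LOI = 4.824 pbw; as yield: glass ÷ batch → 95.40%.

Revised batch per 99.99 pbw enamel:
  rutile: 6.086 pbw
  alumina: 4.928 pbw
  spodumene concentrate: 1.636 pbw
  boric acid: 10.41 pbw
  glass-grade sand: 71.23 pbw
  zinc white: 10.52 pbw
Total batch = 104.8 pbw; LOI loss = 4.824 pbw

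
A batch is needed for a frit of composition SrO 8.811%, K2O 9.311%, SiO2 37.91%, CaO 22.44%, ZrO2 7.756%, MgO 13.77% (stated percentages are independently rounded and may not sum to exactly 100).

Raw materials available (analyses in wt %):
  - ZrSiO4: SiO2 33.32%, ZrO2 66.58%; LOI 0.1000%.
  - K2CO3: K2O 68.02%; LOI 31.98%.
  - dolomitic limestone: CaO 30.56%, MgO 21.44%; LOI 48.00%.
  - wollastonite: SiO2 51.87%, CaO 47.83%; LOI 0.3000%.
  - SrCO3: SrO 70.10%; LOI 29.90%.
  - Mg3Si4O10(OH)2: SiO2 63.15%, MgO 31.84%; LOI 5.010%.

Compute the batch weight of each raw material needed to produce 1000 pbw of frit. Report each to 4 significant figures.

The whole derivation runs at exact precision in every operation — the intermediate values are shown (rounded to four significant figures) in the printout; each reported result takes exactly one rounding. All derived quantities, which include the totals, six oxide percentages, the yield, glass mass, ignition loss, are rebuilt in full precision, as quoted within either problem or answer, from the batch weights at 1000 pbw of glass.
Oxide mass targets, per 1000 pbw frit:
  SrO: 8.811% × 1000 = 88.11 pbw
  K2O: 9.311% × 1000 = 93.11 pbw
  SiO2: 37.91% × 1000 = 379.1 pbw
  CaO: 22.44% × 1000 = 224.4 pbw
  ZrO2: 7.756% × 1000 = 77.56 pbw
  MgO: 13.77% × 1000 = 137.7 pbw
Oxide-by-oxide audit with the batch weights as given, under the basis named above (target by target, the sums agree inside rounding margins):
  SrO: 125.7·0.7010 = 88.12 pbw (target 88.11 pbw)
  K2O: 136.9·0.6802 = 93.12 pbw (target 93.11 pbw)
  SiO2: 116.5·0.3332 + 320.4·0.5187 + 275.7·0.6315 = 379.1 pbw (target 379.1 pbw)
  CaO: 232.8·0.3056 + 320.4·0.4783 = 224.4 pbw (target 224.4 pbw)
  ZrO2: 116.5·0.6658 = 77.57 pbw (target 77.56 pbw)
  MgO: 232.8·0.2144 + 275.7·0.3184 = 137.7 pbw (target 137.7 pbw)
The glass-mass cross-check: whole batch net of LOI = 1000 pbw (the Σ of target masses is 1000 pbw; the stated basis being 1000 pbw — any gap is answer rounding).
Batch total: Σ batch = 1208 pbw; loss to ignition Σ batch·LOI = 208.0 pbw; the yield ratio, glass ÷ batch: 82.78%.

Batch per 1000 pbw frit:
  ZrSiO4: 116.5 pbw
  K2CO3: 136.9 pbw
  dolomitic limestone: 232.8 pbw
  wollastonite: 320.4 pbw
  SrCO3: 125.7 pbw
  Mg3Si4O10(OH)2: 275.7 pbw
Total batch = 1208 pbw; LOI loss = 208.0 pbw; yield = 82.78%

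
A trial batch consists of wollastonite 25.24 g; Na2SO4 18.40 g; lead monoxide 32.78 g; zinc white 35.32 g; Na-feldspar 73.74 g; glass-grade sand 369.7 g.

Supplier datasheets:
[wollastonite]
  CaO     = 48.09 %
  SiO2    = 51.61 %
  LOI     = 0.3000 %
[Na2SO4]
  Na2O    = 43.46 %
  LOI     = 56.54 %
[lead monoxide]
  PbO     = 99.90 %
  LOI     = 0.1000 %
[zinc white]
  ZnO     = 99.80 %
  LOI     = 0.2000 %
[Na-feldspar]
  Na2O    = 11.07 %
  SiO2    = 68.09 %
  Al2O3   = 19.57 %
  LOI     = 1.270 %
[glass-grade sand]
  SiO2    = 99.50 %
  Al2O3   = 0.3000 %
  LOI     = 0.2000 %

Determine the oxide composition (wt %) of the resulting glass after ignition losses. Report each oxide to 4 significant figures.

Working values are shown, rounded to 4 significant digits, within the worked lines — the working math runs at full precision through the solve; every reported value takes just one rounding; derived quantities are carried at full float precision (six oxide percentages, the yield, glass mass, totals, LOI) from the weighed amounts per 542.9 g of glass as they appear in problem or answer.
Mass of each oxide from the mix:
  Na2O: 18.40·0.4346 + 73.74·0.1107 = 16.16 g
  ZnO: 35.32·0.9980 = 35.25 g
  PbO: 32.78·0.9990 = 32.75 g
  CaO: 25.24·0.4809 = 12.14 g
  SiO2: 25.24·0.5161 + 73.74·0.6809 + 369.7·0.9950 = 431.1 g
  Al2O3: 73.74·0.1957 + 369.7·0.003000 = 15.54 g
LOI: 25.24·0.003000 + 18.40·0.5654 + 32.78·0.001000 + 35.32·0.002000 + 73.74·0.01270 + 369.7·0.002000 = 12.26 g
Glass = total batch minus LOI = 555.2 − 12.26 = 542.9 g (consistent with Σ oxide mass)
wt % = 100 × oxide mass / glass mass

Glass mass = 542.9 g (batch 555.2 − LOI 12.26).
Composition: Na2O 2.976%, ZnO 6.493%, PbO 6.032%, CaO 2.236%, SiO2 79.40%, Al2O3 2.862%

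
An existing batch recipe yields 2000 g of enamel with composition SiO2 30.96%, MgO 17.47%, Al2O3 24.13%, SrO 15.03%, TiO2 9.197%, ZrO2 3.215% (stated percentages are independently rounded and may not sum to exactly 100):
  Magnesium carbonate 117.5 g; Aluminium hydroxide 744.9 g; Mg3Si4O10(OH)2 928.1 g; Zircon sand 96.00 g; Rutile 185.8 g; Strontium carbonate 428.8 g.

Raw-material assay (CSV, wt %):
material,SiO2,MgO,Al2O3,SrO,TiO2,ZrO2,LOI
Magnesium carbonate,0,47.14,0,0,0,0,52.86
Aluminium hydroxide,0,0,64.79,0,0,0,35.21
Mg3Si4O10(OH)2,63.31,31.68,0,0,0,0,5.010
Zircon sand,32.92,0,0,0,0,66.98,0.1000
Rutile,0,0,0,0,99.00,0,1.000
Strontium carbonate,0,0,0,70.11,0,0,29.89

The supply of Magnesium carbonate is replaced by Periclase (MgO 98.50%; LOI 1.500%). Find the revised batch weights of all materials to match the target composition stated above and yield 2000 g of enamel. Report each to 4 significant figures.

Revised batch per 2000 g enamel:
  Periclase: 56.21 g
  Aluminium hydroxide: 744.9 g
  Mg3Si4O10(OH)2: 928.1 g
  Zircon sand: 96.00 g
  Rutile: 185.8 g
  Strontium carbonate: 428.8 g
Total batch = 2440 g; LOI loss = 439.7 g

Intermediates appear rounded to four significant figures on the page; every computation maintains exact precision at each step — each reported figure is rounded exactly once. The derived quantities, which include the six compositions, the yield, LOI, the totals, net glass mass, are computed at full float precision, as given in either problem or answer, starting from the weights on 2000 g of glass.
Target oxide masses per 2000 g enamel:
  SiO2: 30.96% × 2000 = 619.2 g
  MgO: 17.47% × 2000 = 349.4 g
  Al2O3: 24.13% × 2000 = 482.6 g
  SrO: 15.03% × 2000 = 300.6 g
  TiO2: 9.197% × 2000 = 183.9 g
  ZrO2: 3.215% × 2000 = 64.30 g
Verifying the oxide balance on the weights just shown, for the quoted basis mass (sums match the target masses net of answer rounding effects):
  SiO2: 928.1·0.6331 + 96.00·0.3292 = 619.2 g (target 619.2 g)
  MgO: 56.21·0.9850 + 928.1·0.3168 = 349.4 g (target 349.4 g)
  Al2O3: 744.9·0.6479 = 482.6 g (target 482.6 g)
  SrO: 428.8·0.7011 = 300.6 g (target 300.6 g)
  TiO2: 185.8·0.9900 = 183.9 g (target 183.9 g)
  ZrO2: 96.00·0.6698 = 64.30 g (target 64.30 g)
Mass balance on the glass: Σ batch − LOI loss = 2000 g (the targets, summed, come to 2000 g; versus the stated basis of 2000 g — rounding explains the deltas).
Summing the batch: Σ batch = 2440 g; LOI loss = Σ batch·LOI = 439.7 g; the yield ratio, glass ÷ batch: 81.98%.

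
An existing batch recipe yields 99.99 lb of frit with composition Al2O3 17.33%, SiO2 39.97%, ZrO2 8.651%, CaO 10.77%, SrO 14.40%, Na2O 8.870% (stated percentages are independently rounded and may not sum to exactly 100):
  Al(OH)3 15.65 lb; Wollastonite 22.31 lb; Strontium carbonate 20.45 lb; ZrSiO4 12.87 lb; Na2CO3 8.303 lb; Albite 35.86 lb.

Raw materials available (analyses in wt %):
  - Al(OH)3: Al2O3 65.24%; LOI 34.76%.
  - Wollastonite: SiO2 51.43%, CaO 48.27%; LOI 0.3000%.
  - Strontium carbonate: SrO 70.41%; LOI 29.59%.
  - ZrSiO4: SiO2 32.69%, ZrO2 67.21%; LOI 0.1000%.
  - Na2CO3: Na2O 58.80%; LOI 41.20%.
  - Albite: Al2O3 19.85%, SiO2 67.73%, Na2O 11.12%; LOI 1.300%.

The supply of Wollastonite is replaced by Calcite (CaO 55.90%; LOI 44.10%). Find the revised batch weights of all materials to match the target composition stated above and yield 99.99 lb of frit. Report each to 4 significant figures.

Intermediates are printed, rounded to 4 significant figures, as written; the whole derivation runs at full precision end to end; each reported figure is rounded only once — the derived quantities (the six compositions, ignition loss, the yield, totals, net glass mass) are computed starting from the weights at 99.99 lb of glass at full float precision as they appear in the problem or answer text.
Target masses of each oxide per 99.99 lb frit:
  Al2O3: 17.33% × 99.99 = 17.33 lb
  SiO2: 39.97% × 99.99 = 39.97 lb
  ZrO2: 8.651% × 99.99 = 8.650 lb
  CaO: 10.77% × 99.99 = 10.77 lb
  SrO: 14.40% × 99.99 = 14.40 lb
  Na2O: 8.870% × 99.99 = 8.869 lb
Sums-versus-targets review with the batch weights as given, per the basis as stated (sums match the target masses net of answer rounding effects):
  Al2O3: 10.50·0.6524 + 52.80·0.1985 = 17.33 lb (target 17.33 lb)
  SiO2: 12.87·0.3269 + 52.80·0.6773 = 39.97 lb (target 39.97 lb)
  ZrO2: 12.87·0.6721 = 8.650 lb (target 8.650 lb)
  CaO: 19.26·0.5590 = 10.77 lb (target 10.77 lb)
  SrO: 20.45·0.7041 = 14.40 lb (target 14.40 lb)
  Na2O: 5.099·0.5880 + 52.80·0.1112 = 8.870 lb (target 8.869 lb)
Glass mass check: batch total minus LOI = 99.98 lb (per-oxide target masses sum to 99.98 lb; stated basis 99.99 lb — gaps are rounding artifacts).
Total batch = Σ batch = 121.0 lb; LOI removed, Σ of batch·LOI: 20.99 lb; as yield: glass ÷ batch → 82.65%.

Revised batch per 99.99 lb frit:
  Al(OH)3: 10.50 lb
  Calcite: 19.26 lb
  Strontium carbonate: 20.45 lb
  ZrSiO4: 12.87 lb
  Na2CO3: 5.099 lb
  Albite: 52.80 lb
Total batch = 121.0 lb; LOI loss = 20.99 lb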